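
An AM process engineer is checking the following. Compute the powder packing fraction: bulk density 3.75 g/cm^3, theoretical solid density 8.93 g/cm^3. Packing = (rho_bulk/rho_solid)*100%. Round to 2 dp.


Packing = (3.75/8.93)*100 = 41.99 %


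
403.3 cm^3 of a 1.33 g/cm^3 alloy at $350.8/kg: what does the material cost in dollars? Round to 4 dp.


Mass = 403.3*1.33/1000 = 0.536389 kg
Cost = 0.536389 * 350.8 = 188.1653 $


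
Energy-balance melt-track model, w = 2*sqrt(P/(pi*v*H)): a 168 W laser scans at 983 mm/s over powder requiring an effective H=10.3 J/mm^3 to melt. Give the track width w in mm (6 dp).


w = 2*sqrt(168/(pi*983*10.3)) = 0.14535 mm


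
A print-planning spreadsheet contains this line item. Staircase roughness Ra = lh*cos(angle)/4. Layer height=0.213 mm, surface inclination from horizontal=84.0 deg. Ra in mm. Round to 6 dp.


Ra = 0.213 * cos(84.0) / 4 = 0.005566 mm


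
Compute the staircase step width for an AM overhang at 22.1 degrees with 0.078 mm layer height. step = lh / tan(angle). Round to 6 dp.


step = 0.078 / tan(22.1) = 0.192091 mm


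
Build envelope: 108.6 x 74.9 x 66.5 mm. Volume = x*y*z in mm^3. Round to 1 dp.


V = 108.6 * 74.9 * 66.5 = 540920.3 mm^3


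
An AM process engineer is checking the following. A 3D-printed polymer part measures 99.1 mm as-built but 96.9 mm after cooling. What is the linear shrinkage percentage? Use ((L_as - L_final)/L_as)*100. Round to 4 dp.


Shrinkage = ((99.1-96.9)/99.1)*100 = 2.22 %


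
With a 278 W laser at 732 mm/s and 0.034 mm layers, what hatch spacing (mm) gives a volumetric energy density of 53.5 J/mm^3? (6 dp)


h = 278 / (53.5*732*0.034) = 0.208786 mm


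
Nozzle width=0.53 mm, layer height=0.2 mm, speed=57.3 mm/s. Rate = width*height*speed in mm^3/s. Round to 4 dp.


Rate = 0.53 * 0.2 * 57.3 = 6.0738 mm^3/s


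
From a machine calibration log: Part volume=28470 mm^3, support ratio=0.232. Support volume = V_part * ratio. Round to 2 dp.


V_support = 28470 * 0.232 = 6605.04 mm^3


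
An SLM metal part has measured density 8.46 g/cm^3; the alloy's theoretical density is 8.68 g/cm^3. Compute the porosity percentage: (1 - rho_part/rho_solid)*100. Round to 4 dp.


Porosity = (1-8.46/8.68)*100 = 2.5346 %


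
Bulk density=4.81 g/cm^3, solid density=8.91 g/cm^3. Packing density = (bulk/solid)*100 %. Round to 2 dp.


Packing = (4.81/8.91)*100 = 53.98 %


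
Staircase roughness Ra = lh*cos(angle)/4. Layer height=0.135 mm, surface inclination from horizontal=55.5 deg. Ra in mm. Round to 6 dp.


Ra = 0.135 * cos(55.5) / 4 = 0.019116 mm


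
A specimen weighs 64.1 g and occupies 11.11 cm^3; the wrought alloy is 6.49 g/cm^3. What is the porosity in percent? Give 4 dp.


rho_part = 64.1 / 11.11 = 5.76957696 g/cm^3
Porosity = (1 - 5.76957696/6.49)*100 = 11.1005 %


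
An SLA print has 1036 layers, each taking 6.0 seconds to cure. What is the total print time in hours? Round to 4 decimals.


t = 1036 * 6.0 / 3600 = 1.7267 hrs


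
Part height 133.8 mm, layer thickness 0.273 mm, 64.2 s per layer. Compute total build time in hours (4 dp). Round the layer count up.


Layers = ceil(133.8/0.273) = 491
t = 491 * 64.2 / 3600 = 8.7562 hrs


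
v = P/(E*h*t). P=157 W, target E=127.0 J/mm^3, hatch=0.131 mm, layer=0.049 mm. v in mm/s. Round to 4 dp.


v = 157 / (127.0*0.131*0.049) = 192.5877 mm/s


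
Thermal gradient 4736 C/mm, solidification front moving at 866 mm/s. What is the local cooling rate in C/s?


CR = 4736 * 866 = 4101376 C/s


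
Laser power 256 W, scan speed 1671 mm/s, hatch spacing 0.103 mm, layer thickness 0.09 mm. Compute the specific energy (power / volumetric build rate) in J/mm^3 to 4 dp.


Build rate = 1671 * 0.103 * 0.09 = 15.49017 mm^3/s
SE = 256 / 15.49017 = 16.5266 J/mm^3


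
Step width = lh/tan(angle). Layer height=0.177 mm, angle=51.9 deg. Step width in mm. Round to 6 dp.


step = 0.177 / tan(51.9) = 0.138786 mm


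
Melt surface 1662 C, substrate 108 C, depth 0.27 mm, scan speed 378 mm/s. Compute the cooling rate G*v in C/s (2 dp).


G = (1662-108)/0.27 = 5755.55555556 C/mm
CR = 5755.55555556 * 378 = 2175600.0 C/s


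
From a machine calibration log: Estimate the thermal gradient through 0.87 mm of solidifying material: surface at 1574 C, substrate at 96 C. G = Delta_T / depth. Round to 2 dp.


G = (1574-96)/0.87 = 1698.85 C/mm


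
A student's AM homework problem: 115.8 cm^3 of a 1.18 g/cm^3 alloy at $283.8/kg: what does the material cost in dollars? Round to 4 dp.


Mass = 115.8*1.18/1000 = 0.136644 kg
Cost = 0.136644 * 283.8 = 38.7796 $


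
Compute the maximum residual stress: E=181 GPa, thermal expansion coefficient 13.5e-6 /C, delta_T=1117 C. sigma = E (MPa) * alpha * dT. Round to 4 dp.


sigma = 181*1000 * 13.5e-6 * 1117 = 2729.3895 MPa


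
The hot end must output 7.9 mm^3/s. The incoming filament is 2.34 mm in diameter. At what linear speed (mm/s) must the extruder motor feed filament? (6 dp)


A = pi*(2.34/2)^2 = 4.300526
v = 7.9 / 4.300526 = 1.836985 mm/s


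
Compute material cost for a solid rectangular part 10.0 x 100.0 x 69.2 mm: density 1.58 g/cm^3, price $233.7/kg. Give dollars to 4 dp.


V = 10.0 * 100.0 * 69.2 = 69200.0 mm^3 = 69.2 cm^3
Mass = 69.2 * 1.58 / 1000 = 0.109336 kg
Cost = 0.109336 * 233.7 = 25.5518 $


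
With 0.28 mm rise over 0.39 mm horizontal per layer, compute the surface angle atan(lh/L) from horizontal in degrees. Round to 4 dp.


angle = atan(0.28/0.39) = 35.6764 degrees


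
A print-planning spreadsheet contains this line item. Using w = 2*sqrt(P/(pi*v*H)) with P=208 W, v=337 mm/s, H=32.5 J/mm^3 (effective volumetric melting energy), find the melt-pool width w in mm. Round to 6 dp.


w = 2*sqrt(208/(pi*337*32.5)) = 0.1555 mm


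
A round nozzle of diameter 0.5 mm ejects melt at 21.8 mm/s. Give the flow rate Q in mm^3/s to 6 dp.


A = pi*(0.5/2)^2 = 0.19634954 mm^2
Q = 0.19634954 * 21.8 = 4.28042 mm^3/s


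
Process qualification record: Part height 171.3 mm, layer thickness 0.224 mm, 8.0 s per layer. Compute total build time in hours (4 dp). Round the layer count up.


Layers = ceil(171.3/0.224) = 765
t = 765 * 8.0 / 3600 = 1.7 hrs


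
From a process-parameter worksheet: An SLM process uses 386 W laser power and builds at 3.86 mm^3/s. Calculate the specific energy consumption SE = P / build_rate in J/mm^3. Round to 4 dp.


SE = 386 / 3.86 = 100.0 J/mm^3


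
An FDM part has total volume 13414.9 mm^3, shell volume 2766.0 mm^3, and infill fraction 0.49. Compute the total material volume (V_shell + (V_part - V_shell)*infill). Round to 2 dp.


V_infill = (13414.9 - 2766.0) * 0.49 = 5217.96
V_total = 2766.0 + 5217.96 = 7983.96 mm^3


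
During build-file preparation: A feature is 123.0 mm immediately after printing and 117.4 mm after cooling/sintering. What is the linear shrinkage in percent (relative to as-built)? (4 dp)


Shrinkage = ((123.0-117.4)/123.0)*100 = 4.5528 %


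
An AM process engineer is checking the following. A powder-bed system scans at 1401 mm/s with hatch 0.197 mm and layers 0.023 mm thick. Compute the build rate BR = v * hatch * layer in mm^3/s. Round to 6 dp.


Rate = 1401 * 0.197 * 0.023 = 6.347931 mm^3/s


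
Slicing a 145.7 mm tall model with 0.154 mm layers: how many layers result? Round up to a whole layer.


Layers = ceil(145.7/0.154) = 947


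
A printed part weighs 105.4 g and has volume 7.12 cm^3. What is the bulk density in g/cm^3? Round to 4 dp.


rho = 105.4 / 7.12 = 14.8034 g/cm^3


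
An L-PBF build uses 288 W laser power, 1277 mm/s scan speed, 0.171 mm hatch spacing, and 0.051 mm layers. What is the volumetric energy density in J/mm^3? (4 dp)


E = 288 / (1277*0.171*0.051) = 25.8604 J/mm^3


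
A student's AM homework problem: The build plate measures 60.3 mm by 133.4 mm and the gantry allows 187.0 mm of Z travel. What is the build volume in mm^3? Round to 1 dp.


V = 60.3 * 133.4 * 187.0 = 1504231.7 mm^3


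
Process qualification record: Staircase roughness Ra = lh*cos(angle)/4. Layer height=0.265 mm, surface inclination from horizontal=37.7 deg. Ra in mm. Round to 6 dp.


Ra = 0.265 * cos(37.7) / 4 = 0.052419 mm


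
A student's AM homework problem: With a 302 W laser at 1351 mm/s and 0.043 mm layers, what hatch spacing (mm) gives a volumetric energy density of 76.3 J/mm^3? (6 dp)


h = 302 / (76.3*1351*0.043) = 0.068133 mm


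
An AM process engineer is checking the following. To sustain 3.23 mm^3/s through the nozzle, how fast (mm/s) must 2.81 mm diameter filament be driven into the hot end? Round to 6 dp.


A = pi*(2.81/2)^2 = 6.201582
v = 3.23 / 6.201582 = 0.520835 mm/s


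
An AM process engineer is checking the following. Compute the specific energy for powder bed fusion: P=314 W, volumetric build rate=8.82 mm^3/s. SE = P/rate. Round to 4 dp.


SE = 314 / 8.82 = 35.6009 J/mm^3


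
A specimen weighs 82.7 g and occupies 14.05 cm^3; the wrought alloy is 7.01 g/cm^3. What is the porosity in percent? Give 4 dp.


rho_part = 82.7 / 14.05 = 5.886121 g/cm^3
Porosity = (1 - 5.886121/7.01)*100 = 16.0325 %


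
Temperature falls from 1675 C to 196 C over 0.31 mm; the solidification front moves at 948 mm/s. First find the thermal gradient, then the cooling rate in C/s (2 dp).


G = (1675-196)/0.31 = 4770.96774194 C/mm
CR = 4770.96774194 * 948 = 4522877.42 C/s


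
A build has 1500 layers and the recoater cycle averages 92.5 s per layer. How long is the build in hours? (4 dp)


t = 1500 * 92.5 / 3600 = 38.5417 hrs


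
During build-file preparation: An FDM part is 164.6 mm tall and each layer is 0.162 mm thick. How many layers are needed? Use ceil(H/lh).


Layers = ceil(164.6/0.162) = 1017


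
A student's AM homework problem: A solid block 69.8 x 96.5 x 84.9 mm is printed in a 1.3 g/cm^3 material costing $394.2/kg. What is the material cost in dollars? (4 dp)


V = 69.8 * 96.5 * 84.9 = 571860.93 mm^3 = 571.86093 cm^3
Mass = 571.86093 * 1.3 / 1000 = 0.74341921 kg
Cost = 0.74341921 * 394.2 = 293.0559 $


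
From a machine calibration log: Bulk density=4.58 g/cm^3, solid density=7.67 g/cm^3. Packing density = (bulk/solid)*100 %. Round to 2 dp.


Packing = (4.58/7.67)*100 = 59.71 %


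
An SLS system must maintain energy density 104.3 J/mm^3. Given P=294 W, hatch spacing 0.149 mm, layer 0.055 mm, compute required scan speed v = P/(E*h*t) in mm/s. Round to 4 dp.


v = 294 / (104.3*0.149*0.055) = 343.9649 mm/s


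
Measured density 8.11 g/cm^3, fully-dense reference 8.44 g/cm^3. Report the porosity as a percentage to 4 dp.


Porosity = (1-8.11/8.44)*100 = 3.91 %


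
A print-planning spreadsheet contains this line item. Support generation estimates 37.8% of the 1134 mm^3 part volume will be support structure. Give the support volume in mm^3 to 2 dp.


V_support = 1134 * 0.378 = 428.65 mm^3


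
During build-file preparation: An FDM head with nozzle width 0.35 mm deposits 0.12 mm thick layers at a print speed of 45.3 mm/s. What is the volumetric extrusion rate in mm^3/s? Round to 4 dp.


Rate = 0.35 * 0.12 * 45.3 = 1.9026 mm^3/s


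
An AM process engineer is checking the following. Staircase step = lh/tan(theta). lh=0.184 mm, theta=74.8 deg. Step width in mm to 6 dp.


step = 0.184 / tan(74.8) = 0.049992 mm


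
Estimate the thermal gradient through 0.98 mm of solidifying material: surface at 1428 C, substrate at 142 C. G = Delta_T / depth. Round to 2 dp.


G = (1428-142)/0.98 = 1312.24 C/mm


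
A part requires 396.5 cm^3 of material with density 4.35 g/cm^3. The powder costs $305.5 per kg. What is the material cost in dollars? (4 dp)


Mass = 396.5*4.35/1000 = 1.724775 kg
Cost = 1.724775 * 305.5 = 526.9188 $


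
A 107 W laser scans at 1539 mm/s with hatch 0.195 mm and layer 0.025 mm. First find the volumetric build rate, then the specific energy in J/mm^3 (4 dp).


Build rate = 1539 * 0.195 * 0.025 = 7.502625 mm^3/s
SE = 107 / 7.502625 = 14.2617 J/mm^3


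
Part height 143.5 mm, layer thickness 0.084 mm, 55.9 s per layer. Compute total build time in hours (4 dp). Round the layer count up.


Layers = ceil(143.5/0.084) = 1709
t = 1709 * 55.9 / 3600 = 26.537 hrs


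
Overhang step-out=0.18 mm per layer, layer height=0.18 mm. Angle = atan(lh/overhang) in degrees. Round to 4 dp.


angle = atan(0.18/0.18) = 45.0 degrees


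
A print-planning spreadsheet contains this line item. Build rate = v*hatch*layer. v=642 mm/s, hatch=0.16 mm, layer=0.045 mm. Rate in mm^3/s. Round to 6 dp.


Rate = 642 * 0.16 * 0.045 = 4.6224 mm^3/s


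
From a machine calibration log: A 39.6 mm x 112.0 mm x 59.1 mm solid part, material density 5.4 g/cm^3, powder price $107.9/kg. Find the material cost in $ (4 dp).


V = 39.6 * 112.0 * 59.1 = 262120.32 mm^3 = 262.12032 cm^3
Mass = 262.12032 * 5.4 / 1000 = 1.41544973 kg
Cost = 1.41544973 * 107.9 = 152.727 $


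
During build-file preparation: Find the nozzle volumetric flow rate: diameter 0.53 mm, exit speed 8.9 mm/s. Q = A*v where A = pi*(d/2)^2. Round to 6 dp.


A = pi*(0.53/2)^2 = 0.22061834 mm^2
Q = 0.22061834 * 8.9 = 1.963503 mm^3/s


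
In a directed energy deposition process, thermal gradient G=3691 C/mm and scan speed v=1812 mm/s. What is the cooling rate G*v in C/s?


CR = 3691 * 1812 = 6688092 C/s


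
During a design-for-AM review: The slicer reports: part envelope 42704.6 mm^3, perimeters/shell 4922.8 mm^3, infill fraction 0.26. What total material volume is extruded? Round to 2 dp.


V_infill = (42704.6 - 4922.8) * 0.26 = 9823.27
V_total = 4922.8 + 9823.27 = 14746.07 mm^3


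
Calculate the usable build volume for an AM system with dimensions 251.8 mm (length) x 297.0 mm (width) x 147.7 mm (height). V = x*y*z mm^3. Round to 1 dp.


V = 251.8 * 297.0 * 147.7 = 11045685.4 mm^3


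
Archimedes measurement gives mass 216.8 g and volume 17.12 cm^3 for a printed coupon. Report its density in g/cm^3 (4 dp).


rho = 216.8 / 17.12 = 12.6636 g/cm^3


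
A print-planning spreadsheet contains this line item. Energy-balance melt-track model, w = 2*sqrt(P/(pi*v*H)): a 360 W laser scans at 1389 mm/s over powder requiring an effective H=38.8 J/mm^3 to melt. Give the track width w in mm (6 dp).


w = 2*sqrt(360/(pi*1389*38.8)) = 0.092223 mm


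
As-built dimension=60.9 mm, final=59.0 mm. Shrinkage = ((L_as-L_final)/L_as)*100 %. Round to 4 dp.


Shrinkage = ((60.9-59.0)/60.9)*100 = 3.1199 %


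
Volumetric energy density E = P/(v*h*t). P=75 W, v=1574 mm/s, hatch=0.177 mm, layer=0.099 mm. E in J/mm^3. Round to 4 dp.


E = 75 / (1574*0.177*0.099) = 2.7192 J/mm^3


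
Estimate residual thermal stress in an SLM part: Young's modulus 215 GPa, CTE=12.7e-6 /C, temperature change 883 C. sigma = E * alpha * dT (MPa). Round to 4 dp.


sigma = 215*1000 * 12.7e-6 * 883 = 2411.0315 MPa


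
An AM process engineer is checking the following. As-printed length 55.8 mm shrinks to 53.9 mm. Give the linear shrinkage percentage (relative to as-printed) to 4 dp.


Shrinkage = ((55.8-53.9)/55.8)*100 = 3.405 %


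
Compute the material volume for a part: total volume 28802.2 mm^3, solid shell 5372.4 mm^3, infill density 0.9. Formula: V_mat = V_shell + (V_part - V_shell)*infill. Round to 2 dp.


V_infill = (28802.2 - 5372.4) * 0.9 = 21086.82
V_total = 5372.4 + 21086.82 = 26459.22 mm^3


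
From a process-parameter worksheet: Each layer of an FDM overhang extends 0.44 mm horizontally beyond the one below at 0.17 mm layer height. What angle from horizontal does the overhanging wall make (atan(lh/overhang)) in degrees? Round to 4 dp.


angle = atan(0.17/0.44) = 21.1247 degrees


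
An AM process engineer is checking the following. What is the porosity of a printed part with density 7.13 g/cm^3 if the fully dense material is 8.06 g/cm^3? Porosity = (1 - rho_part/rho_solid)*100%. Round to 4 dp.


Porosity = (1-7.13/8.06)*100 = 11.5385 %


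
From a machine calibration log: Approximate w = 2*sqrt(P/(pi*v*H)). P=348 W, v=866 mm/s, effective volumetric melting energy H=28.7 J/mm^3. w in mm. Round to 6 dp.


w = 2*sqrt(348/(pi*866*28.7)) = 0.13352 mm


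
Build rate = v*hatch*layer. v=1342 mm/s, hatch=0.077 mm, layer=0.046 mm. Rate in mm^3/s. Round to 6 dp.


Rate = 1342 * 0.077 * 0.046 = 4.753364 mm^3/s


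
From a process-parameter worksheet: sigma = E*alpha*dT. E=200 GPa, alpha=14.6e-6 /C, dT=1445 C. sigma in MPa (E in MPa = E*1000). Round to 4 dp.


sigma = 200*1000 * 14.6e-6 * 1445 = 4219.4 MPa


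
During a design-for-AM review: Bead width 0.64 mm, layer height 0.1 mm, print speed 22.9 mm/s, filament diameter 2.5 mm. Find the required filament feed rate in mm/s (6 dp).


Q = 0.64 * 0.1 * 22.9 = 1.4656 mm^3/s
A_fil = pi*(2.5/2)^2 = 4.90873852 mm^2
v_feed = 1.4656 / 4.90873852 = 0.29857 mm/s


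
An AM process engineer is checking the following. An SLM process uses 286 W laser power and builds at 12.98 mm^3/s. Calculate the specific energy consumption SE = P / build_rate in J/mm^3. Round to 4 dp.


SE = 286 / 12.98 = 22.0339 J/mm^3


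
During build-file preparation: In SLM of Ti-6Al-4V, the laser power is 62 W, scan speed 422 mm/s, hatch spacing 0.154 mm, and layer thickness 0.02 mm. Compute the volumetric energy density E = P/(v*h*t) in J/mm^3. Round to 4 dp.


E = 62 / (422*0.154*0.02) = 47.7011 J/mm^3


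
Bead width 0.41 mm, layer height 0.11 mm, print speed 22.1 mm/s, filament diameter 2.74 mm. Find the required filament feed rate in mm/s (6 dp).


Q = 0.41 * 0.11 * 22.1 = 0.99671 mm^3/s
A_fil = pi*(2.74/2)^2 = 5.89645525 mm^2
v_feed = 0.99671 / 5.89645525 = 0.169035 mm/s


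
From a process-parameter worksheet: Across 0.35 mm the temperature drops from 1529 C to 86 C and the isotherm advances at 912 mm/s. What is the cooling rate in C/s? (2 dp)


G = (1529-86)/0.35 = 4122.85714286 C/mm
CR = 4122.85714286 * 912 = 3760045.71 C/s


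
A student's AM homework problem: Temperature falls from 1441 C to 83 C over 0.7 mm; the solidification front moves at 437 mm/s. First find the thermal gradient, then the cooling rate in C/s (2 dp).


G = (1441-83)/0.7 = 1940.0 C/mm
CR = 1940.0 * 437 = 847780.0 C/s


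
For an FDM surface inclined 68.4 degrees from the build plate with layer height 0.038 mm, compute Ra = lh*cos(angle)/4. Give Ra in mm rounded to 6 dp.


Ra = 0.038 * cos(68.4) / 4 = 0.003497 mm


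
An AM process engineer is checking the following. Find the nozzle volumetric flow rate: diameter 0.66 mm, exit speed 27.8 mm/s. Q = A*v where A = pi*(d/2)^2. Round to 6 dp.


A = pi*(0.66/2)^2 = 0.34211944 mm^2
Q = 0.34211944 * 27.8 = 9.51092 mm^3/s


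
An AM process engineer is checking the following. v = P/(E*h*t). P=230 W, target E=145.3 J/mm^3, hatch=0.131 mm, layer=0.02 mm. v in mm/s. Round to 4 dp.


v = 230 / (145.3*0.131*0.02) = 604.1725 mm/s


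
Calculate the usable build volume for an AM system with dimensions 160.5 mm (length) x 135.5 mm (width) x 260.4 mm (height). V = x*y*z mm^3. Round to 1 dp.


V = 160.5 * 135.5 * 260.4 = 5663114.1 mm^3


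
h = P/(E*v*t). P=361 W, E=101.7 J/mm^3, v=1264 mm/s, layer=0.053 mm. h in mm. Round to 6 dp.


h = 361 / (101.7*1264*0.053) = 0.052986 mm


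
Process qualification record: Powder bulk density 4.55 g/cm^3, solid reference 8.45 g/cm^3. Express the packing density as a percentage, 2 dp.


Packing = (4.55/8.45)*100 = 53.85 %


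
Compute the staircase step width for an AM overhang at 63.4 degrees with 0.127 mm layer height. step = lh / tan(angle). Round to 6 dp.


step = 0.127 / tan(63.4) = 0.063597 mm


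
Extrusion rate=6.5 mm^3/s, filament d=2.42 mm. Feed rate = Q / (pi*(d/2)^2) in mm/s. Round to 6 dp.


A = pi*(2.42/2)^2 = 4.599606
v = 6.5 / 4.599606 = 1.413165 mm/s


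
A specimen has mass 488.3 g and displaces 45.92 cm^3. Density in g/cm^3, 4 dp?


rho = 488.3 / 45.92 = 10.6337 g/cm^3


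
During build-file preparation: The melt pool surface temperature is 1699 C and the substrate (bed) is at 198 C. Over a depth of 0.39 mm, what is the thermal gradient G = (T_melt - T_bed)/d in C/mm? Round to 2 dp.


G = (1699-198)/0.39 = 3848.72 C/mm


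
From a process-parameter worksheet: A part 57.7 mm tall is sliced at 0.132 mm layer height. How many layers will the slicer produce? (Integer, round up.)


Layers = ceil(57.7/0.132) = 438


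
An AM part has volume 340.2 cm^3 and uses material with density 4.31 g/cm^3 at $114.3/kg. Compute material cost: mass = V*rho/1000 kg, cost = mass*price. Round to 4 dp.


Mass = 340.2*4.31/1000 = 1.466262 kg
Cost = 1.466262 * 114.3 = 167.5937 $


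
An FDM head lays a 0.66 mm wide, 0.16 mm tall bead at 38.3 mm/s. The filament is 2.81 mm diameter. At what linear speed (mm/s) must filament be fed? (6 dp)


Q = 0.66 * 0.16 * 38.3 = 4.04448 mm^3/s
A_fil = pi*(2.81/2)^2 = 6.20158244 mm^2
v_feed = 4.04448 / 6.20158244 = 0.652169 mm/s


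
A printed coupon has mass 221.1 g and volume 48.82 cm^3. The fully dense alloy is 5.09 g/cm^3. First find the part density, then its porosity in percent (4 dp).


rho_part = 221.1 / 48.82 = 4.52888161 g/cm^3
Porosity = (1 - 4.52888161/5.09)*100 = 11.0239 %


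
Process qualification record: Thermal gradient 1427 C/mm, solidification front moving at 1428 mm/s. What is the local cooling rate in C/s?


CR = 1427 * 1428 = 2037756 C/s


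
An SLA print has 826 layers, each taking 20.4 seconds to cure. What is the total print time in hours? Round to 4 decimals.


t = 826 * 20.4 / 3600 = 4.6807 hrs


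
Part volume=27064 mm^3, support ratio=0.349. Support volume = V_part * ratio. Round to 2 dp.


V_support = 27064 * 0.349 = 9445.34 mm^3


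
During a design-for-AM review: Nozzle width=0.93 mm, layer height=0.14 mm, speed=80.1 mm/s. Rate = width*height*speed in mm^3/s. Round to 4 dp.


Rate = 0.93 * 0.14 * 80.1 = 10.429 mm^3/s


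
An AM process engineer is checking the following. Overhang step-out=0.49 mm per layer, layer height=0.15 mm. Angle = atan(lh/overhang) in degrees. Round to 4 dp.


angle = atan(0.15/0.49) = 17.0205 degrees


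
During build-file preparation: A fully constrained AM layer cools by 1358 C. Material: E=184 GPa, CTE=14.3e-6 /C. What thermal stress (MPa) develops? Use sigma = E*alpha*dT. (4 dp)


sigma = 184*1000 * 14.3e-6 * 1358 = 3573.1696 MPa


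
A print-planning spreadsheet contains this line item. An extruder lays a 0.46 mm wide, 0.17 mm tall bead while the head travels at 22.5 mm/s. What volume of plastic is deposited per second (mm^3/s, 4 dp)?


Rate = 0.46 * 0.17 * 22.5 = 1.7595 mm^3/s


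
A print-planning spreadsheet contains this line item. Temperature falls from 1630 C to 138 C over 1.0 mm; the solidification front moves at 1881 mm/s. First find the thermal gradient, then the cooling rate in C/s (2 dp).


G = (1630-138)/1.0 = 1492.0 C/mm
CR = 1492.0 * 1881 = 2806452.0 C/s


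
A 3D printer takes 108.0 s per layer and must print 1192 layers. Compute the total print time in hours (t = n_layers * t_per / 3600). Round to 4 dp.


t = 1192 * 108.0 / 3600 = 35.76 hrs


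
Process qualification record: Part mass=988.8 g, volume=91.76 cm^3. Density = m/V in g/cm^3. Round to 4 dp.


rho = 988.8 / 91.76 = 10.7759 g/cm^3


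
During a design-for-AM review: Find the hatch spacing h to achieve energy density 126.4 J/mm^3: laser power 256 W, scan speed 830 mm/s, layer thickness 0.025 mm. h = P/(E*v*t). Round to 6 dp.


h = 256 / (126.4*830*0.025) = 0.097606 mm


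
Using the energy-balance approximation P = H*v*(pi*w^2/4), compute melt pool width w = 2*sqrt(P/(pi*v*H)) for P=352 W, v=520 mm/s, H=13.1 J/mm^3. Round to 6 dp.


w = 2*sqrt(352/(pi*520*13.1)) = 0.256501 mm


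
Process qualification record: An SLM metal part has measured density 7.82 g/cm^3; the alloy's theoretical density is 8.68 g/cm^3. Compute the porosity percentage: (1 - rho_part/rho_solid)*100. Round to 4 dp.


Porosity = (1-7.82/8.68)*100 = 9.9078 %


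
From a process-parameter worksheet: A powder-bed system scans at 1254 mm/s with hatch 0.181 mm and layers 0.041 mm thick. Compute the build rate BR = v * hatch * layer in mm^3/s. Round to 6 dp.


Rate = 1254 * 0.181 * 0.041 = 9.305934 mm^3/s


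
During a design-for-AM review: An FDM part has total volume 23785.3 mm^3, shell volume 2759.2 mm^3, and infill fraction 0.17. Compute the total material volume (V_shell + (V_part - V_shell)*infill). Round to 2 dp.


V_infill = (23785.3 - 2759.2) * 0.17 = 3574.44
V_total = 2759.2 + 3574.44 = 6333.64 mm^3


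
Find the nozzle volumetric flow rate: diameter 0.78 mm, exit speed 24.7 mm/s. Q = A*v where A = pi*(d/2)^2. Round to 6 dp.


A = pi*(0.78/2)^2 = 0.47783624 mm^2
Q = 0.47783624 * 24.7 = 11.802555 mm^3/s


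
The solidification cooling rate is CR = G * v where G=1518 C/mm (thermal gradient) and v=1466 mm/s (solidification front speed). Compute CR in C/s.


CR = 1518 * 1466 = 2225388 C/s


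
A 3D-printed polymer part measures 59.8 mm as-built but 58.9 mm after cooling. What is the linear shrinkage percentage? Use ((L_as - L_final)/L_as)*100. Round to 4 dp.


Shrinkage = ((59.8-58.9)/59.8)*100 = 1.505 %


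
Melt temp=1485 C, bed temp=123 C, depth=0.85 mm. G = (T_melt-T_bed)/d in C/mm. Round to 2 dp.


G = (1485-123)/0.85 = 1602.35 C/mm


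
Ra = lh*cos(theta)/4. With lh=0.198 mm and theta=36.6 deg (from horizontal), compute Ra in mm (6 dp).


Ra = 0.198 * cos(36.6) / 4 = 0.039739 mm


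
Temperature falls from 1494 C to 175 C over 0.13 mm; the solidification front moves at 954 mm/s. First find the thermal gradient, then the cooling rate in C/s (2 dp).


G = (1494-175)/0.13 = 10146.15384615 C/mm
CR = 10146.15384615 * 954 = 9679430.77 C/s


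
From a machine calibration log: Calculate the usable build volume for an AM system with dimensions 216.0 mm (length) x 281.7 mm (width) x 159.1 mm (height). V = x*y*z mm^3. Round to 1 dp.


V = 216.0 * 281.7 * 159.1 = 9680789.5 mm^3


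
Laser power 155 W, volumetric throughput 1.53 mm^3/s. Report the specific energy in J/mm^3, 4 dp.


SE = 155 / 1.53 = 101.3072 J/mm^3


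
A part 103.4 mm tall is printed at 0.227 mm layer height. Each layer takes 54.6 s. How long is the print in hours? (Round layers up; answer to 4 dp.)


Layers = ceil(103.4/0.227) = 456
t = 456 * 54.6 / 3600 = 6.916 hrs


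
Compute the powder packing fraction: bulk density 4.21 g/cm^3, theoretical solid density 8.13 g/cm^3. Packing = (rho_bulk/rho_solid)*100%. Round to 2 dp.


Packing = (4.21/8.13)*100 = 51.78 %


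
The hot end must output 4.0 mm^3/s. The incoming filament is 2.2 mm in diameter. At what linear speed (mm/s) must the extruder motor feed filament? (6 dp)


A = pi*(2.2/2)^2 = 3.801327
v = 4.0 / 3.801327 = 1.052264 mm/s


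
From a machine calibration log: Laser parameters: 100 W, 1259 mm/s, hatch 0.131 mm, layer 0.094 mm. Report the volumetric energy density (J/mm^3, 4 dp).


E = 100 / (1259*0.131*0.094) = 6.4502 J/mm^3


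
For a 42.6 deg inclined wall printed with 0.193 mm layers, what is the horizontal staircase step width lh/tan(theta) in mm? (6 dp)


step = 0.193 / tan(42.6) = 0.209886 mm


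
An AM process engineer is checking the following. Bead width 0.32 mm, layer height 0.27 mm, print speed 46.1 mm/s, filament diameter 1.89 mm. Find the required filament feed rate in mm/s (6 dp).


Q = 0.32 * 0.27 * 46.1 = 3.98304 mm^3/s
A_fil = pi*(1.89/2)^2 = 2.80552078 mm^2
v_feed = 3.98304 / 2.80552078 = 1.419715 mm/s


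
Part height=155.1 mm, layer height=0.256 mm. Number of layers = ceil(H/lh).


Layers = ceil(155.1/0.256) = 606


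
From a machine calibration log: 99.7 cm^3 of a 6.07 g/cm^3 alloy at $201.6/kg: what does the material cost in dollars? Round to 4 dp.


Mass = 99.7*6.07/1000 = 0.605179 kg
Cost = 0.605179 * 201.6 = 122.0041 $


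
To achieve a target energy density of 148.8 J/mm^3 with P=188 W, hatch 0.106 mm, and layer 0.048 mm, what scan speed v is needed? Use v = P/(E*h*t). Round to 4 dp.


v = 188 / (148.8*0.106*0.048) = 248.3178 mm/s


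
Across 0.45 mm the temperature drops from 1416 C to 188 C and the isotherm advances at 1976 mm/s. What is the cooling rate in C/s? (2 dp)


G = (1416-188)/0.45 = 2728.88888889 C/mm
CR = 2728.88888889 * 1976 = 5392284.44 C/s


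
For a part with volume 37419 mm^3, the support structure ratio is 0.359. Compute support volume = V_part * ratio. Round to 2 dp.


V_support = 37419 * 0.359 = 13433.42 mm^3


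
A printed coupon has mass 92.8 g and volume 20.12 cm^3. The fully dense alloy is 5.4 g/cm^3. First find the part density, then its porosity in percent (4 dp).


rho_part = 92.8 / 20.12 = 4.61232604 g/cm^3
Porosity = (1 - 4.61232604/5.4)*100 = 14.5866 %


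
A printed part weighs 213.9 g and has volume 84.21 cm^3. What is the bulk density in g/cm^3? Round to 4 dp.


rho = 213.9 / 84.21 = 2.5401 g/cm^3


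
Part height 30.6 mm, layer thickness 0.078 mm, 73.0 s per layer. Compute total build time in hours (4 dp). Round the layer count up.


Layers = ceil(30.6/0.078) = 393
t = 393 * 73.0 / 3600 = 7.9692 hrs


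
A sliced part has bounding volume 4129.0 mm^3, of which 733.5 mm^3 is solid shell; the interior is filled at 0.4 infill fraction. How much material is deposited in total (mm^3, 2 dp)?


V_infill = (4129.0 - 733.5) * 0.4 = 1358.2
V_total = 733.5 + 1358.2 = 2091.7 mm^3


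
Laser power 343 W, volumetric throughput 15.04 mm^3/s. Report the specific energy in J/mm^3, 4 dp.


SE = 343 / 15.04 = 22.8059 J/mm^3


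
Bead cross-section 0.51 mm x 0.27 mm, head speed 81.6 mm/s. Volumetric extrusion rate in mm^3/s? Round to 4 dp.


Rate = 0.51 * 0.27 * 81.6 = 11.2363 mm^3/s


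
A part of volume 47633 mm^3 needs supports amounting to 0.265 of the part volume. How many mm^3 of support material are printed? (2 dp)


V_support = 47633 * 0.265 = 12622.75 mm^3


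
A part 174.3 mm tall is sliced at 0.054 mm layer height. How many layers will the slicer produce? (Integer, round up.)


Layers = ceil(174.3/0.054) = 3228


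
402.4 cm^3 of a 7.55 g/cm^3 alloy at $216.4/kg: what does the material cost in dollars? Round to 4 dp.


Mass = 402.4*7.55/1000 = 3.03812 kg
Cost = 3.03812 * 216.4 = 657.4492 $


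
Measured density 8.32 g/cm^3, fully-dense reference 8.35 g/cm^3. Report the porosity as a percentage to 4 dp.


Porosity = (1-8.32/8.35)*100 = 0.3593 %


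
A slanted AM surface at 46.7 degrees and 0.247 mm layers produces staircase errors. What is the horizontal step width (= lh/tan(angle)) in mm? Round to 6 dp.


step = 0.247 / tan(46.7) = 0.232761 mm


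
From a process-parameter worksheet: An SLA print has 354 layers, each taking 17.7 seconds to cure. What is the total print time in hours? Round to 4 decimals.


t = 354 * 17.7 / 3600 = 1.7405 hrs


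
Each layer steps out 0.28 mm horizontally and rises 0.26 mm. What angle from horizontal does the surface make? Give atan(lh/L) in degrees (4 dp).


angle = atan(0.26/0.28) = 42.8789 degrees


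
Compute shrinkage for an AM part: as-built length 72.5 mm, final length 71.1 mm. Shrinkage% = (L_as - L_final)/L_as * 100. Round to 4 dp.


Shrinkage = ((72.5-71.1)/72.5)*100 = 1.931 %


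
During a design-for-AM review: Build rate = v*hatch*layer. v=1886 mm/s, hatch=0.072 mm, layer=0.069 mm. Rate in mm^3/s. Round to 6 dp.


Rate = 1886 * 0.072 * 0.069 = 9.369648 mm^3/s


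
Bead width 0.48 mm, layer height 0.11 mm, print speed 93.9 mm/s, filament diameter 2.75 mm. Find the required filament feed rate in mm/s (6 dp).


Q = 0.48 * 0.11 * 93.9 = 4.95792 mm^3/s
A_fil = pi*(2.75/2)^2 = 5.93957361 mm^2
v_feed = 4.95792 / 5.93957361 = 0.834727 mm/s


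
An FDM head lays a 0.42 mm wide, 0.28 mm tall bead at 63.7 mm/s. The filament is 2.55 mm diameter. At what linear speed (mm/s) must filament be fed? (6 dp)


Q = 0.42 * 0.28 * 63.7 = 7.49112 mm^3/s
A_fil = pi*(2.55/2)^2 = 5.10705156 mm^2
v_feed = 7.49112 / 5.10705156 = 1.466819 mm/s


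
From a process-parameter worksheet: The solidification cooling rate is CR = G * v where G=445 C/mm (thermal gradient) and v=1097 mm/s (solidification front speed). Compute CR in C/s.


CR = 445 * 1097 = 488165 C/s


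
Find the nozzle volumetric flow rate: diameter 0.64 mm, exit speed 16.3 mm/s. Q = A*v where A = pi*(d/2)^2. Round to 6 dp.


A = pi*(0.64/2)^2 = 0.32169909 mm^2
Q = 0.32169909 * 16.3 = 5.243695 mm^3/s


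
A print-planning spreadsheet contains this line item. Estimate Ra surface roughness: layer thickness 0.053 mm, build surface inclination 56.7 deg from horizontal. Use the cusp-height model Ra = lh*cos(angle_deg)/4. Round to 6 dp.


Ra = 0.053 * cos(56.7) / 4 = 0.007275 mm


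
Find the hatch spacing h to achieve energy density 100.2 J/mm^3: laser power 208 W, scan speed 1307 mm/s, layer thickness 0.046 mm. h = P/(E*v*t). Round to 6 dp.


h = 208 / (100.2*1307*0.046) = 0.034527 mm


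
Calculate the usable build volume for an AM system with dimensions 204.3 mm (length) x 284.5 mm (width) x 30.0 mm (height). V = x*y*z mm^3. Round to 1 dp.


V = 204.3 * 284.5 * 30.0 = 1743700.5 mm^3


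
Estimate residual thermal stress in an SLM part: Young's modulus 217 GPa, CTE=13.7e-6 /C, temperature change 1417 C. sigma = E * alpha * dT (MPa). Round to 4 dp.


sigma = 217*1000 * 13.7e-6 * 1417 = 4212.5993 MPa


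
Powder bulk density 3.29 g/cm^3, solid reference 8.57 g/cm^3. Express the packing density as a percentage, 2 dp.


Packing = (3.29/8.57)*100 = 38.39 %


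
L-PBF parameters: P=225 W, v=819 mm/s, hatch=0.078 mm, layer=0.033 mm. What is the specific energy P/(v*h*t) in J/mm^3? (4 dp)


Build rate = 819 * 0.078 * 0.033 = 2.108106 mm^3/s
SE = 225 / 2.108106 = 106.7309 J/mm^3


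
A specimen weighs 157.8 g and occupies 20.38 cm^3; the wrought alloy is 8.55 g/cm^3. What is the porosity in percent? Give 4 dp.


rho_part = 157.8 / 20.38 = 7.74288518 g/cm^3
Porosity = (1 - 7.74288518/8.55)*100 = 9.4399 %


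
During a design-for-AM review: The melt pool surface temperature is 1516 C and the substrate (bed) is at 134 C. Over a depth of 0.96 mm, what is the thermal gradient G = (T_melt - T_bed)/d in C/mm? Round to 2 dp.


G = (1516-134)/0.96 = 1439.58 C/mm


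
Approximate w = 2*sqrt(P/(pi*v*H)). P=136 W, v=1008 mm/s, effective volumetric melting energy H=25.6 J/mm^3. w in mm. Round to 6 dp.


w = 2*sqrt(136/(pi*1008*25.6)) = 0.081917 mm


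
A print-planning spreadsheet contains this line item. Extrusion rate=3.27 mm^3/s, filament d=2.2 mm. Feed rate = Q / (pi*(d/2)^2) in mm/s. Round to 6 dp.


A = pi*(2.2/2)^2 = 3.801327
v = 3.27 / 3.801327 = 0.860226 mm/s


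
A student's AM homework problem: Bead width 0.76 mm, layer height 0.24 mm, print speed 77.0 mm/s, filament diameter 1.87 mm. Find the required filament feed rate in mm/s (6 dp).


Q = 0.76 * 0.24 * 77.0 = 14.0448 mm^3/s
A_fil = pi*(1.87/2)^2 = 2.74645884 mm^2
v_feed = 14.0448 / 2.74645884 = 5.113785 mm/s


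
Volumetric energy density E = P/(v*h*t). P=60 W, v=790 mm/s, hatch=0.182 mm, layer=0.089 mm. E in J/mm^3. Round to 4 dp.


E = 60 / (790*0.182*0.089) = 4.6888 J/mm^3


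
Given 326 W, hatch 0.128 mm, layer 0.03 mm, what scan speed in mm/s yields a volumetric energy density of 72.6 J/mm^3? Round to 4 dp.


v = 326 / (72.6*0.128*0.03) = 1169.3641 mm/s


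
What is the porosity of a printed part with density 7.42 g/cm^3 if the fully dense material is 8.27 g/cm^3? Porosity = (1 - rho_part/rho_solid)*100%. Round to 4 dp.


Porosity = (1-7.42/8.27)*100 = 10.2781 %


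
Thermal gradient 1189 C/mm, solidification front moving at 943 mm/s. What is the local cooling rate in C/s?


CR = 1189 * 943 = 1121227 C/s


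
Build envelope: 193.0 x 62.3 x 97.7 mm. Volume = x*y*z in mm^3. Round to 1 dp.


V = 193.0 * 62.3 * 97.7 = 1174735.0 mm^3


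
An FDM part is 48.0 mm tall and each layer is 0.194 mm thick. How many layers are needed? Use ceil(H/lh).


Layers = ceil(48.0/0.194) = 248


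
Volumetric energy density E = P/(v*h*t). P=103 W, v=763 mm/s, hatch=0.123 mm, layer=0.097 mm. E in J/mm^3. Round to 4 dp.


E = 103 / (763*0.123*0.097) = 11.3145 J/mm^3


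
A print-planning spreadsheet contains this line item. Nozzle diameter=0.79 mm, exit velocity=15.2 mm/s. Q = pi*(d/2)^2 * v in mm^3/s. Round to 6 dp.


A = pi*(0.79/2)^2 = 0.49016699 mm^2
Q = 0.49016699 * 15.2 = 7.450538 mm^3/s


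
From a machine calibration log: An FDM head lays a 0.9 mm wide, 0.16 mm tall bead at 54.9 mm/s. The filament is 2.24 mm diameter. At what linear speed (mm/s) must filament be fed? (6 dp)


Q = 0.9 * 0.16 * 54.9 = 7.9056 mm^3/s
A_fil = pi*(2.24/2)^2 = 3.94081382 mm^2
v_feed = 7.9056 / 3.94081382 = 2.006083 mm/s


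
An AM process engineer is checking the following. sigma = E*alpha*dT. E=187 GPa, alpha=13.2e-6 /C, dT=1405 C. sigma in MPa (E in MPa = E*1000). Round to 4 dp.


sigma = 187*1000 * 13.2e-6 * 1405 = 3468.102 MPa


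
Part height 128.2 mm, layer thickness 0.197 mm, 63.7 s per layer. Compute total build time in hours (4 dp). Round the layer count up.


Layers = ceil(128.2/0.197) = 651
t = 651 * 63.7 / 3600 = 11.5191 hrs


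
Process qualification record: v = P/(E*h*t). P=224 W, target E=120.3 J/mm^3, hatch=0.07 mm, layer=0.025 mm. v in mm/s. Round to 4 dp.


v = 224 / (120.3*0.07*0.025) = 1064.0067 mm/s


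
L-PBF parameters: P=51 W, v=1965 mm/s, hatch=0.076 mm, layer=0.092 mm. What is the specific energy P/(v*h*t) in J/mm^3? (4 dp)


Build rate = 1965 * 0.076 * 0.092 = 13.73928 mm^3/s
SE = 51 / 13.73928 = 3.712 J/mm^3


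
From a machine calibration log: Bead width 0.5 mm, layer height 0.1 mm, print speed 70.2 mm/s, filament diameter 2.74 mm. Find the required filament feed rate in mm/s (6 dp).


Q = 0.5 * 0.1 * 70.2 = 3.51 mm^3/s
A_fil = pi*(2.74/2)^2 = 5.89645525 mm^2
v_feed = 3.51 / 5.89645525 = 0.595273 mm/s


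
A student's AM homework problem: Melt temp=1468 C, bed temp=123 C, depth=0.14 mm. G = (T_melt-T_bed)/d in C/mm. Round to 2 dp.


G = (1468-123)/0.14 = 9607.14 C/mm


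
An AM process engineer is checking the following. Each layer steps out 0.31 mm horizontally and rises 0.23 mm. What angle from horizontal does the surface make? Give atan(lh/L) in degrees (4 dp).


angle = atan(0.23/0.31) = 36.573 degrees


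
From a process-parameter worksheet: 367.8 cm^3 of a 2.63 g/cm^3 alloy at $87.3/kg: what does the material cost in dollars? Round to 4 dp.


Mass = 367.8*2.63/1000 = 0.967314 kg
Cost = 0.967314 * 87.3 = 84.4465 $


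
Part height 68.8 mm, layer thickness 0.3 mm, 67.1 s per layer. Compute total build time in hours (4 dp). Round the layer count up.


Layers = ceil(68.8/0.3) = 230
t = 230 * 67.1 / 3600 = 4.2869 hrs


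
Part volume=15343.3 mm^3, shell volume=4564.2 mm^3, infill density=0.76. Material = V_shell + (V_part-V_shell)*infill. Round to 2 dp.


V_infill = (15343.3 - 4564.2) * 0.76 = 8192.12
V_total = 4564.2 + 8192.12 = 12756.32 mm^3


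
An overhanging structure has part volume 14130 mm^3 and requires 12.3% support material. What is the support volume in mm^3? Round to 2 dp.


V_support = 14130 * 0.123 = 1737.99 mm^3


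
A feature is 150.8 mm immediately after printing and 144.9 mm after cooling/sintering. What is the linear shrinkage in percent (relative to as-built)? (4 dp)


Shrinkage = ((150.8-144.9)/150.8)*100 = 3.9125 %


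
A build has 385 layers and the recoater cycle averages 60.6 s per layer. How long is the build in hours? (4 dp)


t = 385 * 60.6 / 3600 = 6.4808 hrs
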